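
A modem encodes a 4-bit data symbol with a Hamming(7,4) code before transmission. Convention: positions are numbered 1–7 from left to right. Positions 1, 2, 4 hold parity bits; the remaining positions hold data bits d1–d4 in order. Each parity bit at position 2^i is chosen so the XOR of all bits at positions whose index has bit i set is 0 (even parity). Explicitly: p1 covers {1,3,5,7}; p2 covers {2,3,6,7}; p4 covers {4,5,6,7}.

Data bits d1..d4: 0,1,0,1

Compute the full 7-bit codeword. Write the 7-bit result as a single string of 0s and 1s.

0100101

Place data at non-parity positions: p1 p2 0 p4 1 0 1
p1 (pos 1,3,5,7): XOR of data positions = 0⊕1⊕1 = 0
p2 (pos 2,3,6,7): XOR of data positions = 0⊕0⊕1 = 1
p4 (pos 4,5,6,7): XOR of data positions = 1⊕0⊕1 = 0
Codeword: 0100101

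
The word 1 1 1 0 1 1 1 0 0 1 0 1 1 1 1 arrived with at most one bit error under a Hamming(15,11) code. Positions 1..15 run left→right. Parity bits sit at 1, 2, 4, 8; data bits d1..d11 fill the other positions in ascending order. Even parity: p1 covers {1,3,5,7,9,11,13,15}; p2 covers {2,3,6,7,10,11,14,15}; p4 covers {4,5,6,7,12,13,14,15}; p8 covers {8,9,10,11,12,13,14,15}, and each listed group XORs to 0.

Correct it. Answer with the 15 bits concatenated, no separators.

s1 (pos 1,3,5,7,9,11,13,15): 1⊕1⊕1⊕1⊕0⊕0⊕1⊕1 = 0
s2 (pos 2,3,6,7,10,11,14,15): 1⊕1⊕1⊕1⊕1⊕0⊕1⊕1 = 1
s4 (pos 4,5,6,7,12,13,14,15): 0⊕1⊕1⊕1⊕1⊕1⊕1⊕1 = 1
s8 (pos 8,9,10,11,12,13,14,15): 0⊕0⊕1⊕0⊕1⊕1⊕1⊕1 = 1
Syndrome s8…s1 = 1110 → error at position 14.
Flip position 14: 111011100101111 → 111011100101101

111011100101101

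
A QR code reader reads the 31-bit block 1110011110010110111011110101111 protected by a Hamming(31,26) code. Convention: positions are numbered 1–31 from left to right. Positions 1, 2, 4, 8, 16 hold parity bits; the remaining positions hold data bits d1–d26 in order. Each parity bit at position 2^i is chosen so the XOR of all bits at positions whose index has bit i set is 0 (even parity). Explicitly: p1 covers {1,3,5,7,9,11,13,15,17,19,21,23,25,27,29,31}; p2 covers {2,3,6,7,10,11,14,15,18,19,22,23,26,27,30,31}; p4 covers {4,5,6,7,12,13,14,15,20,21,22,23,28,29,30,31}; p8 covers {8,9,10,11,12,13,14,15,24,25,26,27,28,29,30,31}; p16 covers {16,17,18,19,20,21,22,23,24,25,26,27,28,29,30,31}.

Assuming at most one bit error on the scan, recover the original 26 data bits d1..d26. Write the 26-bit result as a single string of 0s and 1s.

s1 (pos 1,3,5,7,9,11,13,15,17,19,21,23,25,27,29,31): 1⊕1⊕0⊕1⊕1⊕0⊕0⊕1⊕1⊕1⊕1⊕1⊕0⊕0⊕1⊕1 = 1
s2 (pos 2,3,6,7,10,11,14,15,18,19,22,23,26,27,30,31): 1⊕1⊕1⊕1⊕0⊕0⊕1⊕1⊕1⊕1⊕1⊕1⊕1⊕0⊕1⊕1 = 1
s4 (pos 4,5,6,7,12,13,14,15,20,21,22,23,28,29,30,31): 0⊕0⊕1⊕1⊕1⊕0⊕1⊕1⊕0⊕1⊕1⊕1⊕1⊕1⊕1⊕1 = 0
s8 (pos 8,9,10,11,12,13,14,15,24,25,26,27,28,29,30,31): 1⊕1⊕0⊕0⊕1⊕0⊕1⊕1⊕1⊕0⊕1⊕0⊕1⊕1⊕1⊕1 = 1
s16 (pos 16,17,18,19,20,21,22,23,24,25,26,27,28,29,30,31): 0⊕1⊕1⊕1⊕0⊕1⊕1⊕1⊕1⊕0⊕1⊕0⊕1⊕1⊕1⊕1 = 0
Syndrome s16…s1 = 01011 → error at position 11.
Flip position 11: 1110011110010110111011110101111 → 1110011110110110111011110101111
Read data bits from positions 3,5,6,7,9,10,11,12,13,14,15,17,18,19,20,21,22,23,24,25,26,27,28,29,30,31: 10111011011111011110101111

10111011011111011110101111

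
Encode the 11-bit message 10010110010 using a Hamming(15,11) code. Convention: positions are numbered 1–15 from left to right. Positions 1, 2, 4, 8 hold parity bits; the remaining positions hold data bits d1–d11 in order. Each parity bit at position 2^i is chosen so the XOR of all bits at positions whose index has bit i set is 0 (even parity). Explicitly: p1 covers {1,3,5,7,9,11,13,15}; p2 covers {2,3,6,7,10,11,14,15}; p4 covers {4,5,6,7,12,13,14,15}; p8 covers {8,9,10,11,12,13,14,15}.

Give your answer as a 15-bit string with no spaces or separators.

111000110110010

Place data at non-parity positions: p1 p2 1 p4 0 0 1 p8 0 1 1 0 0 1 0
p1 (pos 1,3,5,7,9,11,13,15): XOR of data positions = 1⊕0⊕1⊕0⊕1⊕0⊕0 = 1
p2 (pos 2,3,6,7,10,11,14,15): XOR of data positions = 1⊕0⊕1⊕1⊕1⊕1⊕0 = 1
p4 (pos 4,5,6,7,12,13,14,15): XOR of data positions = 0⊕0⊕1⊕0⊕0⊕1⊕0 = 0
p8 (pos 8,9,10,11,12,13,14,15): XOR of data positions = 0⊕1⊕1⊕0⊕0⊕1⊕0 = 1
Codeword: 111000110110010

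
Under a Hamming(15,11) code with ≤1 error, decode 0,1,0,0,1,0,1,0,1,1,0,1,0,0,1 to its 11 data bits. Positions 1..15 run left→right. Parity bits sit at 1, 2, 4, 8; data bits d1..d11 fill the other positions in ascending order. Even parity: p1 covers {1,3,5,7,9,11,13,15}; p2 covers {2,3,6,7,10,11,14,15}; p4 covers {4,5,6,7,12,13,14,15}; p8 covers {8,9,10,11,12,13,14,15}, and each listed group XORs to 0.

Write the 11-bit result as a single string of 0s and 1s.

01011101001

s1 (pos 1,3,5,7,9,11,13,15): 0⊕0⊕1⊕1⊕1⊕0⊕0⊕1 = 0
s2 (pos 2,3,6,7,10,11,14,15): 1⊕0⊕0⊕1⊕1⊕0⊕0⊕1 = 0
s4 (pos 4,5,6,7,12,13,14,15): 0⊕1⊕0⊕1⊕1⊕0⊕0⊕1 = 0
s8 (pos 8,9,10,11,12,13,14,15): 0⊕1⊕1⊕0⊕1⊕0⊕0⊕1 = 0
Syndrome s8…s1 = 0000 → no error.
Read data bits from positions 3,5,6,7,9,10,11,12,13,14,15: 01011101001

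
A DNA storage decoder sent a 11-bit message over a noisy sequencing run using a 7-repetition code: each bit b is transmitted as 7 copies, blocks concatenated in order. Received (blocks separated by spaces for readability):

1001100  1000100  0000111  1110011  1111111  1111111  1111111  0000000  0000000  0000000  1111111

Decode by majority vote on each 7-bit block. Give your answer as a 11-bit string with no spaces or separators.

Block 1 (1001100): 3 ones → 0
Block 2 (1000100): 2 ones → 0
Block 3 (0000111): 3 ones → 0
Block 4 (1110011): 5 ones → 1
Block 5 (1111111): 7 ones → 1
Block 6 (1111111): 7 ones → 1
Block 7 (1111111): 7 ones → 1
Block 8 (0000000): 0 ones → 0
Block 9 (0000000): 0 ones → 0
Block 10 (0000000): 0 ones → 0
Block 11 (1111111): 7 ones → 1

00011110001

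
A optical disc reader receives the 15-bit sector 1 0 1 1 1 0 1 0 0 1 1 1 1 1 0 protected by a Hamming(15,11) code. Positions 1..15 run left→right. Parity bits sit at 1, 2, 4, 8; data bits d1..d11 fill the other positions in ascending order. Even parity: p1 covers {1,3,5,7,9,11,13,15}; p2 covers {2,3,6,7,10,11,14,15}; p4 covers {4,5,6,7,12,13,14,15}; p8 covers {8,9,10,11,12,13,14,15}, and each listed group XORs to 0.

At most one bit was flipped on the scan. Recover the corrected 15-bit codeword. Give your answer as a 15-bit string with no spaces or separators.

101110100011110

s1 (pos 1,3,5,7,9,11,13,15): 1⊕1⊕1⊕1⊕0⊕1⊕1⊕0 = 0
s2 (pos 2,3,6,7,10,11,14,15): 0⊕1⊕0⊕1⊕1⊕1⊕1⊕0 = 1
s4 (pos 4,5,6,7,12,13,14,15): 1⊕1⊕0⊕1⊕1⊕1⊕1⊕0 = 0
s8 (pos 8,9,10,11,12,13,14,15): 0⊕0⊕1⊕1⊕1⊕1⊕1⊕0 = 1
Syndrome s8…s1 = 1010 → error at position 10.
Flip position 10: 101110100111110 → 101110100011110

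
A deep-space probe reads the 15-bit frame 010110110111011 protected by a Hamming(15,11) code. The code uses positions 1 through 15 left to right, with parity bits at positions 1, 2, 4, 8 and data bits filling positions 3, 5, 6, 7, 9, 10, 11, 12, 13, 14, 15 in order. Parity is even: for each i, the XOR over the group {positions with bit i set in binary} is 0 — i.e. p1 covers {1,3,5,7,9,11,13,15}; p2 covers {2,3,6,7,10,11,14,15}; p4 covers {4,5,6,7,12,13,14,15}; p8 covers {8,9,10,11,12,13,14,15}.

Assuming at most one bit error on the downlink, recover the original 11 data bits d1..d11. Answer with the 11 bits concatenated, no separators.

01010111011

s1 (pos 1,3,5,7,9,11,13,15): 0⊕0⊕1⊕1⊕0⊕1⊕0⊕1 = 0
s2 (pos 2,3,6,7,10,11,14,15): 1⊕0⊕0⊕1⊕1⊕1⊕1⊕1 = 0
s4 (pos 4,5,6,7,12,13,14,15): 1⊕1⊕0⊕1⊕1⊕0⊕1⊕1 = 0
s8 (pos 8,9,10,11,12,13,14,15): 1⊕0⊕1⊕1⊕1⊕0⊕1⊕1 = 0
Syndrome s8…s1 = 0000 → no error.
Read data bits from positions 3,5,6,7,9,10,11,12,13,14,15: 01010111011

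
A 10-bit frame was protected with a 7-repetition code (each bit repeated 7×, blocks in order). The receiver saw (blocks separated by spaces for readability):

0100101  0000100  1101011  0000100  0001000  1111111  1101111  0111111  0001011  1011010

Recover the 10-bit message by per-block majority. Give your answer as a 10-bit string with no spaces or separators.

0010011101

Block 1 (0100101): 3 ones → 0
Block 2 (0000100): 1 one → 0
Block 3 (1101011): 5 ones → 1
Block 4 (0000100): 1 one → 0
Block 5 (0001000): 1 one → 0
Block 6 (1111111): 7 ones → 1
Block 7 (1101111): 6 ones → 1
Block 8 (0111111): 6 ones → 1
Block 9 (0001011): 3 ones → 0
Block 10 (1011010): 4 ones → 1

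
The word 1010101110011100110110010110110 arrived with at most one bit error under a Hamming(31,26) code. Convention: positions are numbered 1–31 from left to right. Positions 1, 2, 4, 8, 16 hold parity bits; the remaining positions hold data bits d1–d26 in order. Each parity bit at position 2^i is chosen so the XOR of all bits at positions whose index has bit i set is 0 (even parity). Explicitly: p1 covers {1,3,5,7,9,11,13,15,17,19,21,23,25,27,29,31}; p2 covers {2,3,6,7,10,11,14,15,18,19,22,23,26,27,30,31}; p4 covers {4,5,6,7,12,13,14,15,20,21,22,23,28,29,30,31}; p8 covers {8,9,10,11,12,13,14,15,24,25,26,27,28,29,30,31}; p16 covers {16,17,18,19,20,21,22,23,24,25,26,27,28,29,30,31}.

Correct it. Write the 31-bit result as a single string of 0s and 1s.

s1 (pos 1,3,5,7,9,11,13,15,17,19,21,23,25,27,29,31): 1⊕1⊕1⊕1⊕1⊕0⊕1⊕0⊕1⊕0⊕1⊕0⊕0⊕1⊕1⊕0 = 0
s2 (pos 2,3,6,7,10,11,14,15,18,19,22,23,26,27,30,31): 0⊕1⊕0⊕1⊕0⊕0⊕1⊕0⊕1⊕0⊕0⊕0⊕1⊕1⊕1⊕0 = 1
s4 (pos 4,5,6,7,12,13,14,15,20,21,22,23,28,29,30,31): 0⊕1⊕0⊕1⊕1⊕1⊕1⊕0⊕1⊕1⊕0⊕0⊕0⊕1⊕1⊕0 = 1
s8 (pos 8,9,10,11,12,13,14,15,24,25,26,27,28,29,30,31): 1⊕1⊕0⊕0⊕1⊕1⊕1⊕0⊕1⊕0⊕1⊕1⊕0⊕1⊕1⊕0 = 0
s16 (pos 16,17,18,19,20,21,22,23,24,25,26,27,28,29,30,31): 0⊕1⊕1⊕0⊕1⊕1⊕0⊕0⊕1⊕0⊕1⊕1⊕0⊕1⊕1⊕0 = 1
Syndrome s16…s1 = 10110 → error at position 22.
Flip position 22: 1010101110011100110110010110110 → 1010101110011100110111010110110

1010101110011100110111010110110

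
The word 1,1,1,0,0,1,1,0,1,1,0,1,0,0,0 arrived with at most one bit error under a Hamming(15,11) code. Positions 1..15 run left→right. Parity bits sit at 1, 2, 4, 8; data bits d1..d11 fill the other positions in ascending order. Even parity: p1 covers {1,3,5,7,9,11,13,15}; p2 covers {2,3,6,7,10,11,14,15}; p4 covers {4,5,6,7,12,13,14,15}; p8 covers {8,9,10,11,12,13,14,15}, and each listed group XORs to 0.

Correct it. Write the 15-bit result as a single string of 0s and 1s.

s1 (pos 1,3,5,7,9,11,13,15): 1⊕1⊕0⊕1⊕1⊕0⊕0⊕0 = 0
s2 (pos 2,3,6,7,10,11,14,15): 1⊕1⊕1⊕1⊕1⊕0⊕0⊕0 = 1
s4 (pos 4,5,6,7,12,13,14,15): 0⊕0⊕1⊕1⊕1⊕0⊕0⊕0 = 1
s8 (pos 8,9,10,11,12,13,14,15): 0⊕1⊕1⊕0⊕1⊕0⊕0⊕0 = 1
Syndrome s8…s1 = 1110 → error at position 14.
Flip position 14: 111001101101000 → 111001101101010

111001101101010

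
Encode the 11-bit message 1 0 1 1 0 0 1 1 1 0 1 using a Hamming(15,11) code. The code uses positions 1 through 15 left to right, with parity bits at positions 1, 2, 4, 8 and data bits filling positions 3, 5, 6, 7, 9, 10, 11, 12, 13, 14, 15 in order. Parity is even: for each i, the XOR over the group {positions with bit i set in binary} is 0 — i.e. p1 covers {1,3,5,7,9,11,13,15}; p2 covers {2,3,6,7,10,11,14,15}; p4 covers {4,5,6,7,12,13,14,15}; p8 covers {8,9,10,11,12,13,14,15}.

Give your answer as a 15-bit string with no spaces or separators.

Place data at non-parity positions: p1 p2 1 p4 0 1 1 p8 0 0 1 1 1 0 1
p1 (pos 1,3,5,7,9,11,13,15): XOR of data positions = 1⊕0⊕1⊕0⊕1⊕1⊕1 = 1
p2 (pos 2,3,6,7,10,11,14,15): XOR of data positions = 1⊕1⊕1⊕0⊕1⊕0⊕1 = 1
p4 (pos 4,5,6,7,12,13,14,15): XOR of data positions = 0⊕1⊕1⊕1⊕1⊕0⊕1 = 1
p8 (pos 8,9,10,11,12,13,14,15): XOR of data positions = 0⊕0⊕1⊕1⊕1⊕0⊕1 = 0
Codeword: 111101100011101

111101100011101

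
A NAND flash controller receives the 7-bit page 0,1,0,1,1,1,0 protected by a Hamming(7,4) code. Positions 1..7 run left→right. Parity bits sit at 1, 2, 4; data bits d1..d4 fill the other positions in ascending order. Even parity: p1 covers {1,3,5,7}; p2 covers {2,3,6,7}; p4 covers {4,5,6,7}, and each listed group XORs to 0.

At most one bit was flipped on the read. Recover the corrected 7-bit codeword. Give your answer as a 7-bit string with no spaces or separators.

s1 (pos 1,3,5,7): 0⊕0⊕1⊕0 = 1
s2 (pos 2,3,6,7): 1⊕0⊕1⊕0 = 0
s4 (pos 4,5,6,7): 1⊕1⊕1⊕0 = 1
Syndrome s4…s1 = 101 → error at position 5.
Flip position 5: 0101110 → 0101010

0101010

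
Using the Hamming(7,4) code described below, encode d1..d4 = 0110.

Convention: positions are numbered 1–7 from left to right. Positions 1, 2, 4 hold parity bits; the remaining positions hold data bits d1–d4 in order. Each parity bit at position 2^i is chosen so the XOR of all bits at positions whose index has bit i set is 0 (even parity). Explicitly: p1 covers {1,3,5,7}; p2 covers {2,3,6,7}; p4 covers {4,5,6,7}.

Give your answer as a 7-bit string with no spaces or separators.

Place data at non-parity positions: p1 p2 0 p4 1 1 0
p1 (pos 1,3,5,7): XOR of data positions = 0⊕1⊕0 = 1
p2 (pos 2,3,6,7): XOR of data positions = 0⊕1⊕0 = 1
p4 (pos 4,5,6,7): XOR of data positions = 1⊕1⊕0 = 0
Codeword: 1100110

1100110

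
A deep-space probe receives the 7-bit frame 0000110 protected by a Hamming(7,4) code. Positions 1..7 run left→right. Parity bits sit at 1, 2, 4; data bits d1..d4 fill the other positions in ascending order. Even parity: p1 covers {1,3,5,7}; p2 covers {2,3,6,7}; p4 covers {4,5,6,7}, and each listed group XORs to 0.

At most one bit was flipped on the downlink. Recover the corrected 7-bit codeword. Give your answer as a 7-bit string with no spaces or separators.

0010110

s1 (pos 1,3,5,7): 0⊕0⊕1⊕0 = 1
s2 (pos 2,3,6,7): 0⊕0⊕1⊕0 = 1
s4 (pos 4,5,6,7): 0⊕1⊕1⊕0 = 0
Syndrome s4…s1 = 011 → error at position 3.
Flip position 3: 0000110 → 0010110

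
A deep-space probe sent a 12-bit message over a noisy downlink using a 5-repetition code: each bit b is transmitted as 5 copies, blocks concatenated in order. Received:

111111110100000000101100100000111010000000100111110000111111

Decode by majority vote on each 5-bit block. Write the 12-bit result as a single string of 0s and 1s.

110010100101

Block 1 (11111): 5 ones → 1
Block 2 (11101): 4 ones → 1
Block 3 (00000): 0 ones → 0
Block 4 (00010): 1 one → 0
Block 5 (11001): 3 ones → 1
Block 6 (00000): 0 ones → 0
Block 7 (11101): 4 ones → 1
Block 8 (00000): 0 ones → 0
Block 9 (00100): 1 one → 0
Block 10 (11111): 5 ones → 1
Block 11 (00001): 1 one → 0
Block 12 (11111): 5 ones → 1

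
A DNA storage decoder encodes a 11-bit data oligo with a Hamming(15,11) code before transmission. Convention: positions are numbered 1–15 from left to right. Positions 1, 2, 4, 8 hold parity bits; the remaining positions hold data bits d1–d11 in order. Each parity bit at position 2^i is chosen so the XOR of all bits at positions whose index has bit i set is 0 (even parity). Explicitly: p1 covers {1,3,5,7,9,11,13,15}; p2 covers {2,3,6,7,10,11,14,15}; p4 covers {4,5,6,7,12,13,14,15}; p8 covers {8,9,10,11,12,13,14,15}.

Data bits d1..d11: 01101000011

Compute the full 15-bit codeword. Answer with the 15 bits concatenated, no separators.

110011011000011

Place data at non-parity positions: p1 p2 0 p4 1 1 0 p8 1 0 0 0 0 1 1
p1 (pos 1,3,5,7,9,11,13,15): XOR of data positions = 0⊕1⊕0⊕1⊕0⊕0⊕1 = 1
p2 (pos 2,3,6,7,10,11,14,15): XOR of data positions = 0⊕1⊕0⊕0⊕0⊕1⊕1 = 1
p4 (pos 4,5,6,7,12,13,14,15): XOR of data positions = 1⊕1⊕0⊕0⊕0⊕1⊕1 = 0
p8 (pos 8,9,10,11,12,13,14,15): XOR of data positions = 1⊕0⊕0⊕0⊕0⊕1⊕1 = 1
Codeword: 110011011000011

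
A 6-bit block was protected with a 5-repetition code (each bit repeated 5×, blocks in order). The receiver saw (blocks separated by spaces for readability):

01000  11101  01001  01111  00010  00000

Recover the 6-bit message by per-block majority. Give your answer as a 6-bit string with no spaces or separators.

Block 1 (01000): 1 one → 0
Block 2 (11101): 4 ones → 1
Block 3 (01001): 2 ones → 0
Block 4 (01111): 4 ones → 1
Block 5 (00010): 1 one → 0
Block 6 (00000): 0 ones → 0

010100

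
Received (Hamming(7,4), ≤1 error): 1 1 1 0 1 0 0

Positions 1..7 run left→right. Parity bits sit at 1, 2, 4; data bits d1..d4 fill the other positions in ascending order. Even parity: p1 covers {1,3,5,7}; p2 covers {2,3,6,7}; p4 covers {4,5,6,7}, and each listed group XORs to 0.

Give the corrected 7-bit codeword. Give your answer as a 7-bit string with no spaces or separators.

s1 (pos 1,3,5,7): 1⊕1⊕1⊕0 = 1
s2 (pos 2,3,6,7): 1⊕1⊕0⊕0 = 0
s4 (pos 4,5,6,7): 0⊕1⊕0⊕0 = 1
Syndrome s4…s1 = 101 → error at position 5.
Flip position 5: 1110100 → 1110000

1110000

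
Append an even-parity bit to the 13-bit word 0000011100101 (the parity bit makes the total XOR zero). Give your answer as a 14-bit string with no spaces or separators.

XOR of the 13 data bits: 0⊕0⊕0⊕0⊕0⊕1⊕1⊕1⊕0⊕0⊕1⊕0⊕1 = 1
Parity bit = 1 (so all 14 bits XOR to 0).

00000111001011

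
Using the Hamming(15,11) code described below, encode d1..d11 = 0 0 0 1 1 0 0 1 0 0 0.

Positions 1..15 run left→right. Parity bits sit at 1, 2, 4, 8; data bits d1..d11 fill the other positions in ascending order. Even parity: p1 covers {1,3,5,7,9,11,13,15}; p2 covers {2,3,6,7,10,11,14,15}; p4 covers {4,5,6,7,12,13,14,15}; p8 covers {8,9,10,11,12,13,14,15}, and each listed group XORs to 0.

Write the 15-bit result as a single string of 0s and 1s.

010000101001000

Place data at non-parity positions: p1 p2 0 p4 0 0 1 p8 1 0 0 1 0 0 0
p1 (pos 1,3,5,7,9,11,13,15): XOR of data positions = 0⊕0⊕1⊕1⊕0⊕0⊕0 = 0
p2 (pos 2,3,6,7,10,11,14,15): XOR of data positions = 0⊕0⊕1⊕0⊕0⊕0⊕0 = 1
p4 (pos 4,5,6,7,12,13,14,15): XOR of data positions = 0⊕0⊕1⊕1⊕0⊕0⊕0 = 0
p8 (pos 8,9,10,11,12,13,14,15): XOR of data positions = 1⊕0⊕0⊕1⊕0⊕0⊕0 = 0
Codeword: 010000101001000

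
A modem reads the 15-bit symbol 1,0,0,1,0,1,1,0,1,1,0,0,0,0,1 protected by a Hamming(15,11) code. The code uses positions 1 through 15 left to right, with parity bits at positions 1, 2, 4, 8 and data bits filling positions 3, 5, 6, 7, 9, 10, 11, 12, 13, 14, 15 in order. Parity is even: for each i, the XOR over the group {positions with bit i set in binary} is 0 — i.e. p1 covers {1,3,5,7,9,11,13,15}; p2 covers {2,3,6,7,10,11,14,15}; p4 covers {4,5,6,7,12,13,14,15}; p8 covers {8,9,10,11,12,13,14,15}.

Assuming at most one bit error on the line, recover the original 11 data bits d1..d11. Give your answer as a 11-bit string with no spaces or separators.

00111100001

s1 (pos 1,3,5,7,9,11,13,15): 1⊕0⊕0⊕1⊕1⊕0⊕0⊕1 = 0
s2 (pos 2,3,6,7,10,11,14,15): 0⊕0⊕1⊕1⊕1⊕0⊕0⊕1 = 0
s4 (pos 4,5,6,7,12,13,14,15): 1⊕0⊕1⊕1⊕0⊕0⊕0⊕1 = 0
s8 (pos 8,9,10,11,12,13,14,15): 0⊕1⊕1⊕0⊕0⊕0⊕0⊕1 = 1
Syndrome s8…s1 = 1000 → error at position 8.
Flip position 8: 100101101100001 → 100101111100001
Read data bits from positions 3,5,6,7,9,10,11,12,13,14,15: 00111100001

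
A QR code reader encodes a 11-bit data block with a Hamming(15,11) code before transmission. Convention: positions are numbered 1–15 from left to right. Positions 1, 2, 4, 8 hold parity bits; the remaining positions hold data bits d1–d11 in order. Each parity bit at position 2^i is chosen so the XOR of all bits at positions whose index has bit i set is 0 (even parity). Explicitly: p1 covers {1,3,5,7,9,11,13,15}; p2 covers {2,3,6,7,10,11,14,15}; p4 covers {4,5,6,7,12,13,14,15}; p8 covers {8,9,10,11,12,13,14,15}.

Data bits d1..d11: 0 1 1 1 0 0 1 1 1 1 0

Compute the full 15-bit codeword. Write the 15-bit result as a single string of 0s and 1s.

Place data at non-parity positions: p1 p2 0 p4 1 1 1 p8 0 0 1 1 1 1 0
p1 (pos 1,3,5,7,9,11,13,15): XOR of data positions = 0⊕1⊕1⊕0⊕1⊕1⊕0 = 0
p2 (pos 2,3,6,7,10,11,14,15): XOR of data positions = 0⊕1⊕1⊕0⊕1⊕1⊕0 = 0
p4 (pos 4,5,6,7,12,13,14,15): XOR of data positions = 1⊕1⊕1⊕1⊕1⊕1⊕0 = 0
p8 (pos 8,9,10,11,12,13,14,15): XOR of data positions = 0⊕0⊕1⊕1⊕1⊕1⊕0 = 0
Codeword: 000011100011110

000011100011110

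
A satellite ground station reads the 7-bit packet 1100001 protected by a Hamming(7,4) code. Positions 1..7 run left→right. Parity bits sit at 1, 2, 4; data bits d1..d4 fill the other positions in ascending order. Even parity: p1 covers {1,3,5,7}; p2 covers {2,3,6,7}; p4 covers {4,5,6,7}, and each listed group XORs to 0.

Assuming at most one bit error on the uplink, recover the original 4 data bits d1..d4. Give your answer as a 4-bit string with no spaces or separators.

s1 (pos 1,3,5,7): 1⊕0⊕0⊕1 = 0
s2 (pos 2,3,6,7): 1⊕0⊕0⊕1 = 0
s4 (pos 4,5,6,7): 0⊕0⊕0⊕1 = 1
Syndrome s4…s1 = 100 → error at position 4.
Flip position 4: 1100001 → 1101001
Read data bits from positions 3,5,6,7: 0001

0001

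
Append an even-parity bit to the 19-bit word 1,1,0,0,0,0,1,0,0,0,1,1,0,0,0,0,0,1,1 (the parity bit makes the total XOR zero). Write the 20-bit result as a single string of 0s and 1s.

XOR of the 19 data bits: 1⊕1⊕0⊕0⊕0⊕0⊕1⊕0⊕0⊕0⊕1⊕1⊕0⊕0⊕0⊕0⊕0⊕1⊕1 = 1
Parity bit = 1 (so all 20 bits XOR to 0).

11000010001100000111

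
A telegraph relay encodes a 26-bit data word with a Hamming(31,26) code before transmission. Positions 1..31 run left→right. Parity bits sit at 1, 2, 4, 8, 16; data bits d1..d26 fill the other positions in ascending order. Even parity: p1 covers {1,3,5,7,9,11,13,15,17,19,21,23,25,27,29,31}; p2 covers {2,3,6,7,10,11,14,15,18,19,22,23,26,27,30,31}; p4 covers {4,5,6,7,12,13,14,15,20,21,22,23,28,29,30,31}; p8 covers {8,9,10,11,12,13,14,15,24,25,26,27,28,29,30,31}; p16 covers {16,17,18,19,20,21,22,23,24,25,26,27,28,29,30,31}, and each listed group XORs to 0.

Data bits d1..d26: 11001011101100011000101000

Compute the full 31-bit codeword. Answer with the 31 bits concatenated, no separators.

0111100110111011100011000101000

Place data at non-parity positions: p1 p2 1 p4 1 0 0 p8 1 0 1 1 1 0 1 p16 1 0 0 0 1 1 0 0 0 1 0 1 0 0 0
p1 (pos 1,3,5,7,9,11,13,15,17,19,21,23,25,27,29,31): XOR of data positions = 1⊕1⊕0⊕1⊕1⊕1⊕1⊕1⊕0⊕1⊕0⊕0⊕0⊕0⊕0 = 0
p2 (pos 2,3,6,7,10,11,14,15,18,19,22,23,26,27,30,31): XOR of data positions = 1⊕0⊕0⊕0⊕1⊕0⊕1⊕0⊕0⊕1⊕0⊕1⊕0⊕0⊕0 = 1
p4 (pos 4,5,6,7,12,13,14,15,20,21,22,23,28,29,30,31): XOR of data positions = 1⊕0⊕0⊕1⊕1⊕0⊕1⊕0⊕1⊕1⊕0⊕1⊕0⊕0⊕0 = 1
p8 (pos 8,9,10,11,12,13,14,15,24,25,26,27,28,29,30,31): XOR of data positions = 1⊕0⊕1⊕1⊕1⊕0⊕1⊕0⊕0⊕1⊕0⊕1⊕0⊕0⊕0 = 1
p16 (pos 16,17,18,19,20,21,22,23,24,25,26,27,28,29,30,31): XOR of data positions = 1⊕0⊕0⊕0⊕1⊕1⊕0⊕0⊕0⊕1⊕0⊕1⊕0⊕0⊕0 = 1
Codeword: 0111100110111011100011000101000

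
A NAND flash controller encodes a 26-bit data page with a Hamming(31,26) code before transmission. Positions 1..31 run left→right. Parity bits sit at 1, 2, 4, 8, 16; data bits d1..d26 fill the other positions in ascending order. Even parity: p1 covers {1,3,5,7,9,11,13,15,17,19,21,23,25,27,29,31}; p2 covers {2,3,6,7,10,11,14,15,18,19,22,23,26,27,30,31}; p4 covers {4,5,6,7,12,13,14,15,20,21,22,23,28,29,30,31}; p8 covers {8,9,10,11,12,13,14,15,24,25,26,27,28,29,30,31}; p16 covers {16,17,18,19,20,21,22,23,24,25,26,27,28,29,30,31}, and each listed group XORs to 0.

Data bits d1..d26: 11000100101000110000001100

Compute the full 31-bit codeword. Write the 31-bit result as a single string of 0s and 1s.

Place data at non-parity positions: p1 p2 1 p4 1 0 0 p8 0 1 0 0 1 0 1 p16 0 0 0 1 1 0 0 0 0 0 0 1 1 0 0
p1 (pos 1,3,5,7,9,11,13,15,17,19,21,23,25,27,29,31): XOR of data positions = 1⊕1⊕0⊕0⊕0⊕1⊕1⊕0⊕0⊕1⊕0⊕0⊕0⊕1⊕0 = 0
p2 (pos 2,3,6,7,10,11,14,15,18,19,22,23,26,27,30,31): XOR of data positions = 1⊕0⊕0⊕1⊕0⊕0⊕1⊕0⊕0⊕0⊕0⊕0⊕0⊕0⊕0 = 1
p4 (pos 4,5,6,7,12,13,14,15,20,21,22,23,28,29,30,31): XOR of data positions = 1⊕0⊕0⊕0⊕1⊕0⊕1⊕1⊕1⊕0⊕0⊕1⊕1⊕0⊕0 = 1
p8 (pos 8,9,10,11,12,13,14,15,24,25,26,27,28,29,30,31): XOR of data positions = 0⊕1⊕0⊕0⊕1⊕0⊕1⊕0⊕0⊕0⊕0⊕1⊕1⊕0⊕0 = 1
p16 (pos 16,17,18,19,20,21,22,23,24,25,26,27,28,29,30,31): XOR of data positions = 0⊕0⊕0⊕1⊕1⊕0⊕0⊕0⊕0⊕0⊕0⊕1⊕1⊕0⊕0 = 0
Codeword: 0111100101001010000110000001100

0111100101001010000110000001100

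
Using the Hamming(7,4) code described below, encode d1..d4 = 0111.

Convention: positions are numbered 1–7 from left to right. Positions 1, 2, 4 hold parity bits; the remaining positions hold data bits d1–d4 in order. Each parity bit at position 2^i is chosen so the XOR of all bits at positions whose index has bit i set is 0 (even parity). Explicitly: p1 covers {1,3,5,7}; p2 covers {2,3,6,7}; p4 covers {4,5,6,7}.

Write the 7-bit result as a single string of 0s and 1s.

0001111

Place data at non-parity positions: p1 p2 0 p4 1 1 1
p1 (pos 1,3,5,7): XOR of data positions = 0⊕1⊕1 = 0
p2 (pos 2,3,6,7): XOR of data positions = 0⊕1⊕1 = 0
p4 (pos 4,5,6,7): XOR of data positions = 1⊕1⊕1 = 1
Codeword: 0001111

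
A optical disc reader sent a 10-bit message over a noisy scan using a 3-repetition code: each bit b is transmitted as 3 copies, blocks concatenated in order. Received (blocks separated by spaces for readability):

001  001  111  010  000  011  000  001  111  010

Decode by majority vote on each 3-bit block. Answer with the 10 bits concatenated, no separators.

Block 1 (001): 1 one → 0
Block 2 (001): 1 one → 0
Block 3 (111): 3 ones → 1
Block 4 (010): 1 one → 0
Block 5 (000): 0 ones → 0
Block 6 (011): 2 ones → 1
Block 7 (000): 0 ones → 0
Block 8 (001): 1 one → 0
Block 9 (111): 3 ones → 1
Block 10 (010): 1 one → 0

0010010010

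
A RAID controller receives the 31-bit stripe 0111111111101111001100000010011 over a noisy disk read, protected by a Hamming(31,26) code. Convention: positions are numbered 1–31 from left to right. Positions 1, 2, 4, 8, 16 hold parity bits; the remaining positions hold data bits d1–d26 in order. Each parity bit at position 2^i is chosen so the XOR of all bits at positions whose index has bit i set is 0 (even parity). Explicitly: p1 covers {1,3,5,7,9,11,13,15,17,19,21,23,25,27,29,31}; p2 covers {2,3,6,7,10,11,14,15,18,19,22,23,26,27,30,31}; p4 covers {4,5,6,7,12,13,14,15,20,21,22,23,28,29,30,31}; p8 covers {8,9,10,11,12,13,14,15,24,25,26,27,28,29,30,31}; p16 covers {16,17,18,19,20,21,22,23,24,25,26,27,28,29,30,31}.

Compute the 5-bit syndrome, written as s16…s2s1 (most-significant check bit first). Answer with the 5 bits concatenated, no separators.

00000

s1 (pos 1,3,5,7,9,11,13,15,17,19,21,23,25,27,29,31): 0⊕1⊕1⊕1⊕1⊕1⊕1⊕1⊕0⊕1⊕0⊕0⊕0⊕1⊕0⊕1 = 0
s2 (pos 2,3,6,7,10,11,14,15,18,19,22,23,26,27,30,31): 1⊕1⊕1⊕1⊕1⊕1⊕1⊕1⊕0⊕1⊕0⊕0⊕0⊕1⊕1⊕1 = 0
s4 (pos 4,5,6,7,12,13,14,15,20,21,22,23,28,29,30,31): 1⊕1⊕1⊕1⊕0⊕1⊕1⊕1⊕1⊕0⊕0⊕0⊕0⊕0⊕1⊕1 = 0
s8 (pos 8,9,10,11,12,13,14,15,24,25,26,27,28,29,30,31): 1⊕1⊕1⊕1⊕0⊕1⊕1⊕1⊕0⊕0⊕0⊕1⊕0⊕0⊕1⊕1 = 0
s16 (pos 16,17,18,19,20,21,22,23,24,25,26,27,28,29,30,31): 1⊕0⊕0⊕1⊕1⊕0⊕0⊕0⊕0⊕0⊕0⊕1⊕0⊕0⊕1⊕1 = 0
Syndrome s16…s1 = 00000 → no error.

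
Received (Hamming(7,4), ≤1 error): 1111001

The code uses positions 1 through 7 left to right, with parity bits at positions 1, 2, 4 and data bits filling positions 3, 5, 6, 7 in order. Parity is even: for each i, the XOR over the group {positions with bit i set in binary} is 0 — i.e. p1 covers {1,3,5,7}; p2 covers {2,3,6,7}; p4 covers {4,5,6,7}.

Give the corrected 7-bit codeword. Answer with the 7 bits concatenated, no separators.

1101001

s1 (pos 1,3,5,7): 1⊕1⊕0⊕1 = 1
s2 (pos 2,3,6,7): 1⊕1⊕0⊕1 = 1
s4 (pos 4,5,6,7): 1⊕0⊕0⊕1 = 0
Syndrome s4…s1 = 011 → error at position 3.
Flip position 3: 1111001 → 1101001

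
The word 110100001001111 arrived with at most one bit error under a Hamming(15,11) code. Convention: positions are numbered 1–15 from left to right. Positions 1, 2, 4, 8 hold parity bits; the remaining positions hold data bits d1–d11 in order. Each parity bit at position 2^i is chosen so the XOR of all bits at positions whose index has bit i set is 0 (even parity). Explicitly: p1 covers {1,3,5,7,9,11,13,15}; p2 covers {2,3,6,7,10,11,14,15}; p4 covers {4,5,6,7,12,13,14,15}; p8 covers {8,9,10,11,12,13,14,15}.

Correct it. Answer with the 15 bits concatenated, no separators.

110100001001101

s1 (pos 1,3,5,7,9,11,13,15): 1⊕0⊕0⊕0⊕1⊕0⊕1⊕1 = 0
s2 (pos 2,3,6,7,10,11,14,15): 1⊕0⊕0⊕0⊕0⊕0⊕1⊕1 = 1
s4 (pos 4,5,6,7,12,13,14,15): 1⊕0⊕0⊕0⊕1⊕1⊕1⊕1 = 1
s8 (pos 8,9,10,11,12,13,14,15): 0⊕1⊕0⊕0⊕1⊕1⊕1⊕1 = 1
Syndrome s8…s1 = 1110 → error at position 14.
Flip position 14: 110100001001111 → 110100001001101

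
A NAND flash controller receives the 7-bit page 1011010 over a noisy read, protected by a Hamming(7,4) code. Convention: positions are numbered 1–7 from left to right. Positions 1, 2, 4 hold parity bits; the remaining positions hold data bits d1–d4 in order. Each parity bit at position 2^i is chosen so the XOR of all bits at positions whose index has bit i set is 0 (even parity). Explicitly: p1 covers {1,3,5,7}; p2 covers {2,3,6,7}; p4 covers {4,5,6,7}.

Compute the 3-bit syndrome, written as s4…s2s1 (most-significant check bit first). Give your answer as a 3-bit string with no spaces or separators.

s1 (pos 1,3,5,7): 1⊕1⊕0⊕0 = 0
s2 (pos 2,3,6,7): 0⊕1⊕1⊕0 = 0
s4 (pos 4,5,6,7): 1⊕0⊕1⊕0 = 0
Syndrome s4…s1 = 000 → no error.

000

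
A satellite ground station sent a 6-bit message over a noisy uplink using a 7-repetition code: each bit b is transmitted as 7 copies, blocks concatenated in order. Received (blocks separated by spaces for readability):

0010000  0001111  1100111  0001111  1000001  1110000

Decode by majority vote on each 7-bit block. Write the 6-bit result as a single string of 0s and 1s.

011100

Block 1 (0010000): 1 one → 0
Block 2 (0001111): 4 ones → 1
Block 3 (1100111): 5 ones → 1
Block 4 (0001111): 4 ones → 1
Block 5 (1000001): 2 ones → 0
Block 6 (1110000): 3 ones → 0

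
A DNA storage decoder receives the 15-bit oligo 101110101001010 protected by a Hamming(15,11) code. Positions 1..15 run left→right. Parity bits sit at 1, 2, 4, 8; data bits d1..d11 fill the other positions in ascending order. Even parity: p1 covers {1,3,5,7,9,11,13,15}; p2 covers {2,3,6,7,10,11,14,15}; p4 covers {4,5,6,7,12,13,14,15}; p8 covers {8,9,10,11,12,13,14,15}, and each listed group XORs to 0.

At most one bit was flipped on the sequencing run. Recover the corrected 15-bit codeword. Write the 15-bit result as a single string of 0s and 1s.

101110101001011

s1 (pos 1,3,5,7,9,11,13,15): 1⊕1⊕1⊕1⊕1⊕0⊕0⊕0 = 1
s2 (pos 2,3,6,7,10,11,14,15): 0⊕1⊕0⊕1⊕0⊕0⊕1⊕0 = 1
s4 (pos 4,5,6,7,12,13,14,15): 1⊕1⊕0⊕1⊕1⊕0⊕1⊕0 = 1
s8 (pos 8,9,10,11,12,13,14,15): 0⊕1⊕0⊕0⊕1⊕0⊕1⊕0 = 1
Syndrome s8…s1 = 1111 → error at position 15.
Flip position 15: 101110101001010 → 101110101001011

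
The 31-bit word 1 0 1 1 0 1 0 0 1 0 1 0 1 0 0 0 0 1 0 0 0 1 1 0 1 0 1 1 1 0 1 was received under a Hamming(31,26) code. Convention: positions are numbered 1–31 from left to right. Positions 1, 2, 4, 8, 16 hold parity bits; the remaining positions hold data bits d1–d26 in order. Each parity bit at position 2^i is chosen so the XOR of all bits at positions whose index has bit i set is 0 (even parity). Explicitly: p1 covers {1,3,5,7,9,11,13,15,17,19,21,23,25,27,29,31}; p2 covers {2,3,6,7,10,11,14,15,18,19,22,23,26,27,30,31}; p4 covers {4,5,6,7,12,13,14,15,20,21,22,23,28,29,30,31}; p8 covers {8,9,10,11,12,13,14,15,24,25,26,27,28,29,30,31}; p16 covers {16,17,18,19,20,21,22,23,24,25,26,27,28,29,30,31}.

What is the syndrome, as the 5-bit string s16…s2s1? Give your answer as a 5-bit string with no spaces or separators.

00000

s1 (pos 1,3,5,7,9,11,13,15,17,19,21,23,25,27,29,31): 1⊕1⊕0⊕0⊕1⊕1⊕1⊕0⊕0⊕0⊕0⊕1⊕1⊕1⊕1⊕1 = 0
s2 (pos 2,3,6,7,10,11,14,15,18,19,22,23,26,27,30,31): 0⊕1⊕1⊕0⊕0⊕1⊕0⊕0⊕1⊕0⊕1⊕1⊕0⊕1⊕0⊕1 = 0
s4 (pos 4,5,6,7,12,13,14,15,20,21,22,23,28,29,30,31): 1⊕0⊕1⊕0⊕0⊕1⊕0⊕0⊕0⊕0⊕1⊕1⊕1⊕1⊕0⊕1 = 0
s8 (pos 8,9,10,11,12,13,14,15,24,25,26,27,28,29,30,31): 0⊕1⊕0⊕1⊕0⊕1⊕0⊕0⊕0⊕1⊕0⊕1⊕1⊕1⊕0⊕1 = 0
s16 (pos 16,17,18,19,20,21,22,23,24,25,26,27,28,29,30,31): 0⊕0⊕1⊕0⊕0⊕0⊕1⊕1⊕0⊕1⊕0⊕1⊕1⊕1⊕0⊕1 = 0
Syndrome s16…s1 = 00000 → no error.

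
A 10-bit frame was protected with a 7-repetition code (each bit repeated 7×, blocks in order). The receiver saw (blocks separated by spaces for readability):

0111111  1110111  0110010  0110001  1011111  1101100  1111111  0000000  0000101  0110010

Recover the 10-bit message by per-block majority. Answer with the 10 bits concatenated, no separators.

1100111000

Block 1 (0111111): 6 ones → 1
Block 2 (1110111): 6 ones → 1
Block 3 (0110010): 3 ones → 0
Block 4 (0110001): 3 ones → 0
Block 5 (1011111): 6 ones → 1
Block 6 (1101100): 4 ones → 1
Block 7 (1111111): 7 ones → 1
Block 8 (0000000): 0 ones → 0
Block 9 (0000101): 2 ones → 0
Block 10 (0110010): 3 ones → 0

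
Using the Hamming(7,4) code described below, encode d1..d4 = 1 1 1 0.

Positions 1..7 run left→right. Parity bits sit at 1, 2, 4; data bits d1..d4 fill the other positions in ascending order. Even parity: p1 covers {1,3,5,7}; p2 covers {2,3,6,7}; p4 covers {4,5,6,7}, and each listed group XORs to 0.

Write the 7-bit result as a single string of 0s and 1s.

0010110

Place data at non-parity positions: p1 p2 1 p4 1 1 0
p1 (pos 1,3,5,7): XOR of data positions = 1⊕1⊕0 = 0
p2 (pos 2,3,6,7): XOR of data positions = 1⊕1⊕0 = 0
p4 (pos 4,5,6,7): XOR of data positions = 1⊕1⊕0 = 0
Codeword: 0010110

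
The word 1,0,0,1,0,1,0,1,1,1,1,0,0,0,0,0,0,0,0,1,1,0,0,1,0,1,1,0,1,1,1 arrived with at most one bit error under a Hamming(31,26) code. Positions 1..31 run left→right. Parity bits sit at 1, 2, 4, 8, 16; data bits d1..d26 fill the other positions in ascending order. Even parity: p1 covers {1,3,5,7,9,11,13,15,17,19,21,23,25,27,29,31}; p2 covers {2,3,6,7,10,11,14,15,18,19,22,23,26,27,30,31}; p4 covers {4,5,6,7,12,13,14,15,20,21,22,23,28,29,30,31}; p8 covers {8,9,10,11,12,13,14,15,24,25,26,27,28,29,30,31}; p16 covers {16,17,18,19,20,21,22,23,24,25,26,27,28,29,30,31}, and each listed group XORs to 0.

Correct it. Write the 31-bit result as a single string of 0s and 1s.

1001011111100000000110010110111

s1 (pos 1,3,5,7,9,11,13,15,17,19,21,23,25,27,29,31): 1⊕0⊕0⊕0⊕1⊕1⊕0⊕0⊕0⊕0⊕1⊕0⊕0⊕1⊕1⊕1 = 1
s2 (pos 2,3,6,7,10,11,14,15,18,19,22,23,26,27,30,31): 0⊕0⊕1⊕0⊕1⊕1⊕0⊕0⊕0⊕0⊕0⊕0⊕1⊕1⊕1⊕1 = 1
s4 (pos 4,5,6,7,12,13,14,15,20,21,22,23,28,29,30,31): 1⊕0⊕1⊕0⊕0⊕0⊕0⊕0⊕1⊕1⊕0⊕0⊕0⊕1⊕1⊕1 = 1
s8 (pos 8,9,10,11,12,13,14,15,24,25,26,27,28,29,30,31): 1⊕1⊕1⊕1⊕0⊕0⊕0⊕0⊕1⊕0⊕1⊕1⊕0⊕1⊕1⊕1 = 0
s16 (pos 16,17,18,19,20,21,22,23,24,25,26,27,28,29,30,31): 0⊕0⊕0⊕0⊕1⊕1⊕0⊕0⊕1⊕0⊕1⊕1⊕0⊕1⊕1⊕1 = 0
Syndrome s16…s1 = 00111 → error at position 7.
Flip position 7: 1001010111100000000110010110111 → 1001011111100000000110010110111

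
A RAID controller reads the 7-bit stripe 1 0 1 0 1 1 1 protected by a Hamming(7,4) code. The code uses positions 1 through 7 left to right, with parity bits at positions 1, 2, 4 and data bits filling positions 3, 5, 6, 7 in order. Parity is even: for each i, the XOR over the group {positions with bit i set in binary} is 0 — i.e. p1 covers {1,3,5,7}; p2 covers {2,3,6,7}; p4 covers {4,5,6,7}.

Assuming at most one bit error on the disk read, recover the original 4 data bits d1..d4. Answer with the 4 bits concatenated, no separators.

1101

s1 (pos 1,3,5,7): 1⊕1⊕1⊕1 = 0
s2 (pos 2,3,6,7): 0⊕1⊕1⊕1 = 1
s4 (pos 4,5,6,7): 0⊕1⊕1⊕1 = 1
Syndrome s4…s1 = 110 → error at position 6.
Flip position 6: 1010111 → 1010101
Read data bits from positions 3,5,6,7: 1101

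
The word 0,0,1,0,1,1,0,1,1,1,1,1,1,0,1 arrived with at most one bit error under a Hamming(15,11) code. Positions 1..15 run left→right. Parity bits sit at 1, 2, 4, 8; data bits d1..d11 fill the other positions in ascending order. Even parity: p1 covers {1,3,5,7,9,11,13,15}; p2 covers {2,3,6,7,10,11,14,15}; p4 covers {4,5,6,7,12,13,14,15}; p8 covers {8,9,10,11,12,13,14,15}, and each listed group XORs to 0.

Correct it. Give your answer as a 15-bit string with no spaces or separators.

001011011111111

s1 (pos 1,3,5,7,9,11,13,15): 0⊕1⊕1⊕0⊕1⊕1⊕1⊕1 = 0
s2 (pos 2,3,6,7,10,11,14,15): 0⊕1⊕1⊕0⊕1⊕1⊕0⊕1 = 1
s4 (pos 4,5,6,7,12,13,14,15): 0⊕1⊕1⊕0⊕1⊕1⊕0⊕1 = 1
s8 (pos 8,9,10,11,12,13,14,15): 1⊕1⊕1⊕1⊕1⊕1⊕0⊕1 = 1
Syndrome s8…s1 = 1110 → error at position 14.
Flip position 14: 001011011111101 → 001011011111111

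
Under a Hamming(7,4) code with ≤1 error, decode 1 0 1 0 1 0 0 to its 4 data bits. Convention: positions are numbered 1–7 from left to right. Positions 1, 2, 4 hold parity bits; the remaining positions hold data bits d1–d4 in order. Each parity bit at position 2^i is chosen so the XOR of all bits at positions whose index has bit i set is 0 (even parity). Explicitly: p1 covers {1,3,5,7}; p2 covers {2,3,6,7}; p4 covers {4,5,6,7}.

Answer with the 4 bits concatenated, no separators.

1101

s1 (pos 1,3,5,7): 1⊕1⊕1⊕0 = 1
s2 (pos 2,3,6,7): 0⊕1⊕0⊕0 = 1
s4 (pos 4,5,6,7): 0⊕1⊕0⊕0 = 1
Syndrome s4…s1 = 111 → error at position 7.
Flip position 7: 1010100 → 1010101
Read data bits from positions 3,5,6,7: 1101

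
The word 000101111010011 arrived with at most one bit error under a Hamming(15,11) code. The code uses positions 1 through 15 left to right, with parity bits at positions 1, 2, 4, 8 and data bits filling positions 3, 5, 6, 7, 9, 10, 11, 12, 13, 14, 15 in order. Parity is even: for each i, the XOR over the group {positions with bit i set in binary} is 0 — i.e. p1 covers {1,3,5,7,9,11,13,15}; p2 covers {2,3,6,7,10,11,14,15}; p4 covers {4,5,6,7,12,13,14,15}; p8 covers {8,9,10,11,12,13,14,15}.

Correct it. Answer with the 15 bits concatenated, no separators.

000101111010001

s1 (pos 1,3,5,7,9,11,13,15): 0⊕0⊕0⊕1⊕1⊕1⊕0⊕1 = 0
s2 (pos 2,3,6,7,10,11,14,15): 0⊕0⊕1⊕1⊕0⊕1⊕1⊕1 = 1
s4 (pos 4,5,6,7,12,13,14,15): 1⊕0⊕1⊕1⊕0⊕0⊕1⊕1 = 1
s8 (pos 8,9,10,11,12,13,14,15): 1⊕1⊕0⊕1⊕0⊕0⊕1⊕1 = 1
Syndrome s8…s1 = 1110 → error at position 14.
Flip position 14: 000101111010011 → 000101111010001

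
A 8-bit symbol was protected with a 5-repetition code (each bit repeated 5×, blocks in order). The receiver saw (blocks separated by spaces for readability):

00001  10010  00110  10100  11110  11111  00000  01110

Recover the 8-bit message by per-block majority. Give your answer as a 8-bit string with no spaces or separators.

Block 1 (00001): 1 one → 0
Block 2 (10010): 2 ones → 0
Block 3 (00110): 2 ones → 0
Block 4 (10100): 2 ones → 0
Block 5 (11110): 4 ones → 1
Block 6 (11111): 5 ones → 1
Block 7 (00000): 0 ones → 0
Block 8 (01110): 3 ones → 1

00001101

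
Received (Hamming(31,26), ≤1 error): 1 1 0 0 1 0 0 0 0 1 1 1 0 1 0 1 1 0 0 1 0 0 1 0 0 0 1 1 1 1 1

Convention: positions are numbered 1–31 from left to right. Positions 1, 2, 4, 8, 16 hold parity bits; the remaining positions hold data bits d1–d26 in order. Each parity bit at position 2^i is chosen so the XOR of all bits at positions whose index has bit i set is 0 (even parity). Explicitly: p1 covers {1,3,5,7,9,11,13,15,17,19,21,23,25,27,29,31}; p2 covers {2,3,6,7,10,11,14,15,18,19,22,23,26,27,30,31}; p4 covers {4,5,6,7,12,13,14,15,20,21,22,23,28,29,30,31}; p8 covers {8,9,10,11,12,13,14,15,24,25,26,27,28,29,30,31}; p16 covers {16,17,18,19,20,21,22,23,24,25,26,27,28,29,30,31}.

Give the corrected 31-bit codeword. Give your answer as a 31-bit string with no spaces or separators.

s1 (pos 1,3,5,7,9,11,13,15,17,19,21,23,25,27,29,31): 1⊕0⊕1⊕0⊕0⊕1⊕0⊕0⊕1⊕0⊕0⊕1⊕0⊕1⊕1⊕1 = 0
s2 (pos 2,3,6,7,10,11,14,15,18,19,22,23,26,27,30,31): 1⊕0⊕0⊕0⊕1⊕1⊕1⊕0⊕0⊕0⊕0⊕1⊕0⊕1⊕1⊕1 = 0
s4 (pos 4,5,6,7,12,13,14,15,20,21,22,23,28,29,30,31): 0⊕1⊕0⊕0⊕1⊕0⊕1⊕0⊕1⊕0⊕0⊕1⊕1⊕1⊕1⊕1 = 1
s8 (pos 8,9,10,11,12,13,14,15,24,25,26,27,28,29,30,31): 0⊕0⊕1⊕1⊕1⊕0⊕1⊕0⊕0⊕0⊕0⊕1⊕1⊕1⊕1⊕1 = 1
s16 (pos 16,17,18,19,20,21,22,23,24,25,26,27,28,29,30,31): 1⊕1⊕0⊕0⊕1⊕0⊕0⊕1⊕0⊕0⊕0⊕1⊕1⊕1⊕1⊕1 = 1
Syndrome s16…s1 = 11100 → error at position 28.
Flip position 28: 1100100001110101100100100011111 → 1100100001110101100100100010111

1100100001110101100100100010111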